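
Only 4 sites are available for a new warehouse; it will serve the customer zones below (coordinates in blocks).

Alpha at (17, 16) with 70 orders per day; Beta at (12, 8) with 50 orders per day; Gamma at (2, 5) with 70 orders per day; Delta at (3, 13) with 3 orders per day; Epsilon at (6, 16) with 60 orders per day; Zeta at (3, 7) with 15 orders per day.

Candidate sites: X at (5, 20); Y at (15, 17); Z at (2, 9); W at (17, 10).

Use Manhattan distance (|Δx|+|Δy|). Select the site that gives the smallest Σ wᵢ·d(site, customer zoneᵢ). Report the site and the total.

Z, total 3090 blocks

Total weighted distance at each candidate:
  X (5, 20): total = 3882
  Y (15, 17): total = 3538
  Z (2, 9): total = 3090
  W (17, 10): total = 3496
Minimum is at Z with total 3090 blocks.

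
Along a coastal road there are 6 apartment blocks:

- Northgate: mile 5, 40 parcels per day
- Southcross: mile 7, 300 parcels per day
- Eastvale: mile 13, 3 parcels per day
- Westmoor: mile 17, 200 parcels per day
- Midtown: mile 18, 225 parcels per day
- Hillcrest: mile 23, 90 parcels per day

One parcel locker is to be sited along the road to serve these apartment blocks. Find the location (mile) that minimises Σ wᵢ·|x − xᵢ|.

x = 17

For a sum of weighted absolute distances on a line, the optimum is the weighted median (not the mean). Total weight W = 858; half-weight = 429.
Sort by position and accumulate weight:
  mile 5 (Northgate, w=40) → cum 40
  mile 7 (Southcross, w=300) → cum 340
  mile 13 (Eastvale, w=3) → cum 343
  mile 17 (Westmoor, w=200) → cum 543  ≥ 429 → median here
  mile 18 (Midtown, w=225) → cum 768
  mile 23 (Hillcrest, w=90) → cum 858
Optimal location: mile 17.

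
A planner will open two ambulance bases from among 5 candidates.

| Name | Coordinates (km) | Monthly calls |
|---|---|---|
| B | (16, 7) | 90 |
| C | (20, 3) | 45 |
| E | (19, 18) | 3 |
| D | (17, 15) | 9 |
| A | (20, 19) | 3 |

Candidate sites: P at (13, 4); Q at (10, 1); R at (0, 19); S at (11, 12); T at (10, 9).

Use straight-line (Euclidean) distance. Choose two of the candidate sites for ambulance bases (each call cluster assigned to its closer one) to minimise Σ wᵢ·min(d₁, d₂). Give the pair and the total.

Evaluate every pair (each demand assigned to the nearer of the two):
  {P, S}: total = 824.6
  {P, T}: total = 863.6
  {P, Q}: total = 900.7
  {P, R}: total = 900.7
  {Q, T}: total = 1191.7
  {S, T}: total = 1218.6
  {Q, S}: total = 1219.9
  {R, T}: total = 1257.6
  {R, S}: total = 1333.7
  {Q, R}: total = 1480.5
Best pair: {P, S} with total 824.6.

{P, S}, total 824.6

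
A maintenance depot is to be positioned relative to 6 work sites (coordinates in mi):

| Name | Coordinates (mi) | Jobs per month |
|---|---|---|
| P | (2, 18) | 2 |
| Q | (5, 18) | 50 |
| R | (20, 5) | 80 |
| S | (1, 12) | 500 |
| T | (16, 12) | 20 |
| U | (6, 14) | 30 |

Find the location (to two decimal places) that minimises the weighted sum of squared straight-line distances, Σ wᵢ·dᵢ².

(4.18, 11.72)

The minimiser of Σwᵢ‖p−pᵢ‖² is the weighted centroid p* = (Σwᵢpᵢ)/(Σwᵢ).
Σwᵢ = 682.
Σwᵢxᵢ = 2·2 + 50·5 + 80·20 + 500·1 + 20·16 + 30·6 = 2854.
Σwᵢyᵢ = 2·18 + 50·18 + 80·5 + 500·12 + 20·12 + 30·14 = 7996.
x* = 2854/682 = 4.18, y* = 7996/682 = 11.72.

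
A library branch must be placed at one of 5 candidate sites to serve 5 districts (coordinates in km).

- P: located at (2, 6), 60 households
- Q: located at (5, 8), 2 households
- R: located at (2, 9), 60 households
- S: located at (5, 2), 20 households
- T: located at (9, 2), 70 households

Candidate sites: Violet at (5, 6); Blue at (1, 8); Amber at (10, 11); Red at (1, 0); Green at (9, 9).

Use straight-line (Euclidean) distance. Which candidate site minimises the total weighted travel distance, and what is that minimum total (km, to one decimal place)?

Total weighted distance at each candidate:
  Violet (5, 6): total = 914.5
  Blue (1, 8): total = 1071.2
  Amber (10, 11): total = 1912.3
  Red (1, 0): total = 1592.9
  Green (9, 9): total = 1536.4
Minimum is at Violet with total 914.5 km.

Violet, total 914.5 km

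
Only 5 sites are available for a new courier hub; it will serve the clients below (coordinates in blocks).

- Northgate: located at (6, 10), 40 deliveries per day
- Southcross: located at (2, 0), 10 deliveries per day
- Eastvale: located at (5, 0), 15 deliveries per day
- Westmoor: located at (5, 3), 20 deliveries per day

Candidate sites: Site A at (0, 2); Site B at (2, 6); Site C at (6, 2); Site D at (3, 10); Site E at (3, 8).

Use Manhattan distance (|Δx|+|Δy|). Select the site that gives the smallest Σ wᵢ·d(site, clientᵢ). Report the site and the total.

Total weighted distance at each candidate:
  Site A (0, 2): total = 825
  Site B (2, 6): total = 635
  Site C (6, 2): total = 465
  Site D (3, 10): total = 590
  Site E (3, 8): total = 580
Minimum is at Site C with total 465 blocks.

Site C, total 465 blocks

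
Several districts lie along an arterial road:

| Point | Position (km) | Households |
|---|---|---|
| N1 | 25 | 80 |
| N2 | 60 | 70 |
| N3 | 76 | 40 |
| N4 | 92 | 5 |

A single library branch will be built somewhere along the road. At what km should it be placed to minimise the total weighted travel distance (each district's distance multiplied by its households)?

For a sum of weighted absolute distances on a line, the optimum is the weighted median (not the mean). Total weight W = 195; half-weight = 97.5.
Sort by position and accumulate weight:
  km 25 (N1, w=80) → cum 80
  km 60 (N2, w=70) → cum 150  ≥ 97.5 → median here
  km 76 (N3, w=40) → cum 190
  km 92 (N4, w=5) → cum 195
Optimal location: km 60.

x = 60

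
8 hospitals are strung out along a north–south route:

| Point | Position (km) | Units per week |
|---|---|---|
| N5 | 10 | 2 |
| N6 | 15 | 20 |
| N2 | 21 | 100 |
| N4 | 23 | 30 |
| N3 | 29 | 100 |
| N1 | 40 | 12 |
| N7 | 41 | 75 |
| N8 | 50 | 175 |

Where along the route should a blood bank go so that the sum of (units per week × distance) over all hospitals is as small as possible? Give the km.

For a sum of weighted absolute distances on a line, the optimum is the weighted median (not the mean). Total weight W = 514; half-weight = 257.
Sort by position and accumulate weight:
  km 10 (N5, w=2) → cum 2
  km 15 (N6, w=20) → cum 22
  km 21 (N2, w=100) → cum 122
  km 23 (N4, w=30) → cum 152
  km 29 (N3, w=100) → cum 252
  km 40 (N1, w=12) → cum 264  ≥ 257 → median here
  km 41 (N7, w=75) → cum 339
  km 50 (N8, w=175) → cum 514
Optimal location: km 40.

x = 40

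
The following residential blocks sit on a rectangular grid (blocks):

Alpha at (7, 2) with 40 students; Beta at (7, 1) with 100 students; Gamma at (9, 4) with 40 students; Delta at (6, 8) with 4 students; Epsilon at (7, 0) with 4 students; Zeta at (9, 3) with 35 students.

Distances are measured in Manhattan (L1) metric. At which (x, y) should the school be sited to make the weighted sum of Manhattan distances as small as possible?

(7, 2)

Manhattan distance separates: Σwᵢ(|x−xᵢ|+|y−yᵢ|) = Σwᵢ|x−xᵢ| + Σwᵢ|y−yᵢ|, so x and y are optimised independently as 1-D weighted medians.
Total weight W = 223; half = 111.5.
x-coordinate, sorted with cumulative weight:
  x=6 (Delta, w=4) cum 4
  x=7 (Alpha, w=40) cum 44
  x=7 (Beta, w=100) cum 144  ← median
  x=7 (Epsilon, w=4) cum 148
  x=9 (Gamma, w=40) cum 188
  x=9 (Zeta, w=35) cum 223
⇒ x* = 7
y-coordinate, sorted with cumulative weight:
  y=0 (Epsilon, w=4) cum 4
  y=1 (Beta, w=100) cum 104
  y=2 (Alpha, w=40) cum 144  ← median
  y=3 (Zeta, w=35) cum 179
  y=4 (Gamma, w=40) cum 219
  y=8 (Delta, w=4) cum 223
⇒ y* = 2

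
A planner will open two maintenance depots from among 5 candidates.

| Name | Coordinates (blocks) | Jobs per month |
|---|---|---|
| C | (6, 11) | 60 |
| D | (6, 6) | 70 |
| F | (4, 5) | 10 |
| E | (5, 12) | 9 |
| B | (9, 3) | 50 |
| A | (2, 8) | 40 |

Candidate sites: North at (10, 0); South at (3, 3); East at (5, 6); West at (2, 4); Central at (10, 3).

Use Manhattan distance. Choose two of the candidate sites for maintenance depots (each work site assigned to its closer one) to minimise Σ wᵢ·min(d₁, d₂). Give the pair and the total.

Evaluate every pair (each demand assigned to the nearer of the two):
  {East, Central}: total = 754
  {North, East}: total = 904
  {South, East}: total = 1004
  {East, West}: total = 1014
  {West, Central}: total = 1419
  {South, Central}: total = 1499
  {North, West}: total = 1569
  {North, South}: total = 1649
  {South, West}: total = 1669
  {North, Central}: total = 1986
Best pair: {East, Central} with total 754.

{East, Central}, total 754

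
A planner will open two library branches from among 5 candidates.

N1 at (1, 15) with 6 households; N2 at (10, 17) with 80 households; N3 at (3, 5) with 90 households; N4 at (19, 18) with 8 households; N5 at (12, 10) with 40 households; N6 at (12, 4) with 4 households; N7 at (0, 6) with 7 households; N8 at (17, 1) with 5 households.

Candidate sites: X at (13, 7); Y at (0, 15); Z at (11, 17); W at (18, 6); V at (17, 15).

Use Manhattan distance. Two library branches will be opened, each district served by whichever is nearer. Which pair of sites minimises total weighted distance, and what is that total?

Evaluate every pair (each demand assigned to the nearer of the two):
  {X, Z}: total = 1628
  {Y, Z}: total = 1877
  {Z, W}: total = 2172
  {X, V}: total = 2260
  {X, Y}: total = 2471
  {Y, V}: total = 2533
  {Z, V}: total = 2592
  {X, W}: total = 2648
  {Y, W}: total = 2765
  {W, V}: total = 2884
Best pair: {X, Z} with total 1628.

{X, Z}, total 1628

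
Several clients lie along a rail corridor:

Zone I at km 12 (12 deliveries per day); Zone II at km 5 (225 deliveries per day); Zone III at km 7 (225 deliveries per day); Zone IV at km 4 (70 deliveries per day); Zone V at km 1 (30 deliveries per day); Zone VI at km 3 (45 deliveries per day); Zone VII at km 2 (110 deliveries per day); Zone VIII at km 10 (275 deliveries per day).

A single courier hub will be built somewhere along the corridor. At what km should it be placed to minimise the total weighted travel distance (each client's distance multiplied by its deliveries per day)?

For a sum of weighted absolute distances on a line, the optimum is the weighted median (not the mean). Total weight W = 992; half-weight = 496.
Sort by position and accumulate weight:
  km 1 (Zone V, w=30) → cum 30
  km 2 (Zone VII, w=110) → cum 140
  km 3 (Zone VI, w=45) → cum 185
  km 4 (Zone IV, w=70) → cum 255
  km 5 (Zone II, w=225) → cum 480
  km 7 (Zone III, w=225) → cum 705  ≥ 496 → median here
  km 10 (Zone VIII, w=275) → cum 980
  km 12 (Zone I, w=12) → cum 992
Optimal location: km 7.

x = 7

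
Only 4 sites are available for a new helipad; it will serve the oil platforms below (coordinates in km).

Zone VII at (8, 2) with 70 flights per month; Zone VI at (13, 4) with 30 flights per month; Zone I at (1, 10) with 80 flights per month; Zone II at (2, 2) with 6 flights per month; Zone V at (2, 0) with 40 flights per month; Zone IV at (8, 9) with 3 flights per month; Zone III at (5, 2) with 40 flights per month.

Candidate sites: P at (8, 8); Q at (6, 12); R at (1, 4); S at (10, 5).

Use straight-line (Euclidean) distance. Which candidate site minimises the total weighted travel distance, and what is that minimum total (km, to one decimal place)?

Total weighted distance at each candidate:
  P (8, 8): total = 1916.7
  Q (6, 12): total = 2447.0
  R (1, 4): total = 1732.6
  S (10, 5): total = 1846.2
Minimum is at R with total 1732.6 km.

R, total 1732.6 km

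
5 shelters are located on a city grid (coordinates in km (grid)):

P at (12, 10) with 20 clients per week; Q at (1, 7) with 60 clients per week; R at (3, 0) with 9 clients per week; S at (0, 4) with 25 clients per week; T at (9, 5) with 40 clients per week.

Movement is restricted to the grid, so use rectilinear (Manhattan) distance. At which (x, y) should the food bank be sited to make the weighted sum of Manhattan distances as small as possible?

(1, 7)

Manhattan distance separates: Σwᵢ(|x−xᵢ|+|y−yᵢ|) = Σwᵢ|x−xᵢ| + Σwᵢ|y−yᵢ|, so x and y are optimised independently as 1-D weighted medians.
Total weight W = 154; half = 77.
x-coordinate, sorted with cumulative weight:
  x=0 (S, w=25) cum 25
  x=1 (Q, w=60) cum 85  ← median
  x=3 (R, w=9) cum 94
  x=9 (T, w=40) cum 134
  x=12 (P, w=20) cum 154
⇒ x* = 1
y-coordinate, sorted with cumulative weight:
  y=0 (R, w=9) cum 9
  y=4 (S, w=25) cum 34
  y=5 (T, w=40) cum 74
  y=7 (Q, w=60) cum 134  ← median
  y=10 (P, w=20) cum 154
⇒ y* = 7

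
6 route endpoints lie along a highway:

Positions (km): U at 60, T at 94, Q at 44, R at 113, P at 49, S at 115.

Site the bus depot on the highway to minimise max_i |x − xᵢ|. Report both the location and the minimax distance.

location 79.5, max distance 35.5

The 1-center on a line is the midpoint of the two extreme points: leftmost at 44, rightmost at 115.
Optimal location = (44 + 115)/2 = 79.5; maximum distance = (115 − 44)/2 = 35.5.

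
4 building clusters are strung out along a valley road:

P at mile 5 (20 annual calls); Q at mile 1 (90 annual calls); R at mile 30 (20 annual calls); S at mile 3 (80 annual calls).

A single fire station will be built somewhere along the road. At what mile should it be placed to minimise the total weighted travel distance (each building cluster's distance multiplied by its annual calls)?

x = 3

For a sum of weighted absolute distances on a line, the optimum is the weighted median (not the mean). Total weight W = 210; half-weight = 105.
Sort by position and accumulate weight:
  mile 1 (Q, w=90) → cum 90
  mile 3 (S, w=80) → cum 170  ≥ 105 → median here
  mile 5 (P, w=20) → cum 190
  mile 30 (R, w=20) → cum 210
Optimal location: mile 3.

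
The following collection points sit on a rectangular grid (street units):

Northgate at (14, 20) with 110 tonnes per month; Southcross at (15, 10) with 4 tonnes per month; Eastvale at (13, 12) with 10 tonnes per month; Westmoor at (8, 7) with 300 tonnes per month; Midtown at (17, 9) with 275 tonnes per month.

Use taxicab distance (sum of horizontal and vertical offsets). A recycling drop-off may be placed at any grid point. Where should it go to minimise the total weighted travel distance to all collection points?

Manhattan distance separates: Σwᵢ(|x−xᵢ|+|y−yᵢ|) = Σwᵢ|x−xᵢ| + Σwᵢ|y−yᵢ|, so x and y are optimised independently as 1-D weighted medians.
Total weight W = 699; half = 349.5.
x-coordinate, sorted with cumulative weight:
  x=8 (Westmoor, w=300) cum 300
  x=13 (Eastvale, w=10) cum 310
  x=14 (Northgate, w=110) cum 420  ← median
  x=15 (Southcross, w=4) cum 424
  x=17 (Midtown, w=275) cum 699
⇒ x* = 14
y-coordinate, sorted with cumulative weight:
  y=7 (Westmoor, w=300) cum 300
  y=9 (Midtown, w=275) cum 575  ← median
  y=10 (Southcross, w=4) cum 579
  y=12 (Eastvale, w=10) cum 589
  y=20 (Northgate, w=110) cum 699
⇒ y* = 9

(14, 9)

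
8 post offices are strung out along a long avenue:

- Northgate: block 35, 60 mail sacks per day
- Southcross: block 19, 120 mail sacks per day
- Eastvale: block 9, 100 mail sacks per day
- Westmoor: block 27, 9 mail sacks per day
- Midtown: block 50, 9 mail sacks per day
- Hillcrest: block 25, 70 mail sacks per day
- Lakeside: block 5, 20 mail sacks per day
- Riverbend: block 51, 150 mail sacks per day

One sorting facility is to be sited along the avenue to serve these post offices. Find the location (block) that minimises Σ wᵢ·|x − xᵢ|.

For a sum of weighted absolute distances on a line, the optimum is the weighted median (not the mean). Total weight W = 538; half-weight = 269.
Sort by position and accumulate weight:
  block 5 (Lakeside, w=20) → cum 20
  block 9 (Eastvale, w=100) → cum 120
  block 19 (Southcross, w=120) → cum 240
  block 25 (Hillcrest, w=70) → cum 310  ≥ 269 → median here
  block 27 (Westmoor, w=9) → cum 319
  block 35 (Northgate, w=60) → cum 379
  block 50 (Midtown, w=9) → cum 388
  block 51 (Riverbend, w=150) → cum 538
Optimal location: block 25.

x = 25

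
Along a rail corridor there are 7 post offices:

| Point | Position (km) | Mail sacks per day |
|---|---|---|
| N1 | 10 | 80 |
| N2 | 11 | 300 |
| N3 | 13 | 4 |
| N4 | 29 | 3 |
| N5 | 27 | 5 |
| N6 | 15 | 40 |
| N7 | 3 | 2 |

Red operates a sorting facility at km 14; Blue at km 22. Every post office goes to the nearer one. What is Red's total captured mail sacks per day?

426

The indifferent point is the midpoint (14+22)/2 = 18; post offices left of it (closer to Red at 14) go to Red, those right go to Blue.
  N7 at 3 (w=2) → Red
  N1 at 10 (w=80) → Red
  N2 at 11 (w=300) → Red
  N3 at 13 (w=4) → Red
  N6 at 15 (w=40) → Red
  N5 at 27 (w=5) → Blue
  N4 at 29 (w=3) → Blue
Red captures 426; Blue captures 8.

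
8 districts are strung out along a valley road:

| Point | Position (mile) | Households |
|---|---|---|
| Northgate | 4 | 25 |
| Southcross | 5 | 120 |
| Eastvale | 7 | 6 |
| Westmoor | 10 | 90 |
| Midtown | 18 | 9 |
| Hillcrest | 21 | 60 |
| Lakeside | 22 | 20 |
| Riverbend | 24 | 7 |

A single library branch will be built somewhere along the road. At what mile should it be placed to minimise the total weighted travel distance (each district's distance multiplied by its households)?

x = 10

For a sum of weighted absolute distances on a line, the optimum is the weighted median (not the mean). Total weight W = 337; half-weight = 168.5.
Sort by position and accumulate weight:
  mile 4 (Northgate, w=25) → cum 25
  mile 5 (Southcross, w=120) → cum 145
  mile 7 (Eastvale, w=6) → cum 151
  mile 10 (Westmoor, w=90) → cum 241  ≥ 168.5 → median here
  mile 18 (Midtown, w=9) → cum 250
  mile 21 (Hillcrest, w=60) → cum 310
  mile 22 (Lakeside, w=20) → cum 330
  mile 24 (Riverbend, w=7) → cum 337
Optimal location: mile 10.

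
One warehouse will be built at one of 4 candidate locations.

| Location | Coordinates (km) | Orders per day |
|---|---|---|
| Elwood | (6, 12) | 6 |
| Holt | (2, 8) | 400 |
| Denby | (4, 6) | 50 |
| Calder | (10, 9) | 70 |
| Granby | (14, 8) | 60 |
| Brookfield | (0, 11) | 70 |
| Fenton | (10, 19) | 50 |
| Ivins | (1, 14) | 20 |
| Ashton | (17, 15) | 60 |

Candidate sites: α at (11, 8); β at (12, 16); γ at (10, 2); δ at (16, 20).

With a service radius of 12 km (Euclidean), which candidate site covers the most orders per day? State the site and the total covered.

Coverage radius r = 12 km; a point is covered iff (Δx)²+(Δy)² ≤ 12² = 144.
  α (11, 8): covers {Elwood, Holt, Denby, Calder, Granby, Brookfield, Fenton, Ivins, Ashton} → 786
  β (12, 16): covers {Elwood, Calder, Granby, Fenton, Ivins, Ashton} → 266
  γ (10, 2): covers {Elwood, Holt, Denby, Calder, Granby} → 586
  δ (16, 20): covers {Fenton, Ashton} → 110
Maximum coverage at α: 786 orders per day.

α, covering 786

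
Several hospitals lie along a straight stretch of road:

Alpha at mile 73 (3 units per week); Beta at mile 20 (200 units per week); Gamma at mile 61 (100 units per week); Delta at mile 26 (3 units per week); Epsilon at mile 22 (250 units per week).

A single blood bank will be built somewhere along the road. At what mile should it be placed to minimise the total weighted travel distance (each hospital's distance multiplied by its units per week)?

x = 22

For a sum of weighted absolute distances on a line, the optimum is the weighted median (not the mean). Total weight W = 556; half-weight = 278.
Sort by position and accumulate weight:
  mile 20 (Beta, w=200) → cum 200
  mile 22 (Epsilon, w=250) → cum 450  ≥ 278 → median here
  mile 26 (Delta, w=3) → cum 453
  mile 61 (Gamma, w=100) → cum 553
  mile 73 (Alpha, w=3) → cum 556
Optimal location: mile 22.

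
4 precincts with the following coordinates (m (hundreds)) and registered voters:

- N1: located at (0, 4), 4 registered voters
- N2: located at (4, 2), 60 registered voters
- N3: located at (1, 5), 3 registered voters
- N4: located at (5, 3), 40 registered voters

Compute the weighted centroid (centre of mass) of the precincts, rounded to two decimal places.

(4.14, 2.53)

The minimiser of Σwᵢ‖p−pᵢ‖² is the weighted centroid p* = (Σwᵢpᵢ)/(Σwᵢ).
Σwᵢ = 107.
Σwᵢxᵢ = 4·0 + 60·4 + 3·1 + 40·5 = 443.
Σwᵢyᵢ = 4·4 + 60·2 + 3·5 + 40·3 = 271.
x* = 443/107 = 4.14, y* = 271/107 = 2.53.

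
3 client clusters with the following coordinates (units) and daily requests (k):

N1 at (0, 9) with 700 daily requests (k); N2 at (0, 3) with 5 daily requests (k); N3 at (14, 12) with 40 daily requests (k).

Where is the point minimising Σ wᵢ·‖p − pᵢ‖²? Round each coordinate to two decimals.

(0.75, 9.12)

The minimiser of Σwᵢ‖p−pᵢ‖² is the weighted centroid p* = (Σwᵢpᵢ)/(Σwᵢ).
Σwᵢ = 745.
Σwᵢxᵢ = 700·0 + 5·0 + 40·14 = 560.
Σwᵢyᵢ = 700·9 + 5·3 + 40·12 = 6795.
x* = 560/745 = 0.75, y* = 6795/745 = 9.12.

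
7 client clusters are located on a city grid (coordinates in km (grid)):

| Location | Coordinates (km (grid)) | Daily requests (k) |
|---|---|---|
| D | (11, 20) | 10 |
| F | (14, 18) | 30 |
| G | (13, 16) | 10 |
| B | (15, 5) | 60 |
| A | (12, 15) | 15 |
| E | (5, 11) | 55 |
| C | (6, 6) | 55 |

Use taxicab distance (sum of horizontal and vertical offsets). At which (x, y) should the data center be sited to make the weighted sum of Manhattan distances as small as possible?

Manhattan distance separates: Σwᵢ(|x−xᵢ|+|y−yᵢ|) = Σwᵢ|x−xᵢ| + Σwᵢ|y−yᵢ|, so x and y are optimised independently as 1-D weighted medians.
Total weight W = 235; half = 117.5.
x-coordinate, sorted with cumulative weight:
  x=5 (E, w=55) cum 55
  x=6 (C, w=55) cum 110
  x=11 (D, w=10) cum 120  ← median
  x=12 (A, w=15) cum 135
  x=13 (G, w=10) cum 145
  x=14 (F, w=30) cum 175
  x=15 (B, w=60) cum 235
⇒ x* = 11
y-coordinate, sorted with cumulative weight:
  y=5 (B, w=60) cum 60
  y=6 (C, w=55) cum 115
  y=11 (E, w=55) cum 170  ← median
  y=15 (A, w=15) cum 185
  y=16 (G, w=10) cum 195
  y=18 (F, w=30) cum 225
  y=20 (D, w=10) cum 235
⇒ y* = 11

(11, 11)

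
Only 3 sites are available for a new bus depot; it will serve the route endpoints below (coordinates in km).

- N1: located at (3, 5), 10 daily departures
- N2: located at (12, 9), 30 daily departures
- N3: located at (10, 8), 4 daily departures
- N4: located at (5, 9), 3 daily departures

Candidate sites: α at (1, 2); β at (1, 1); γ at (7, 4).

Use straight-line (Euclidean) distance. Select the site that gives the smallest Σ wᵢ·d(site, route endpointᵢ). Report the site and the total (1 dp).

γ, total 289.5 km

Total weighted distance at each candidate:
  α (1, 2): total = 494.7
  β (1, 1): total = 525.2
  γ (7, 4): total = 289.5
Minimum is at γ with total 289.5 km.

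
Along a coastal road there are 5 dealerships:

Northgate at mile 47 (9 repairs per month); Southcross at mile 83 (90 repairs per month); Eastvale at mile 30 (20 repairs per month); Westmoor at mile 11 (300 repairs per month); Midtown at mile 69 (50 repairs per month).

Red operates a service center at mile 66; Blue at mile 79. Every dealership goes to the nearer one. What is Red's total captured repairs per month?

The indifferent point is the midpoint (66+79)/2 = 72.5; dealerships left of it (closer to Red at 66) go to Red, those right go to Blue.
  Westmoor at 11 (w=300) → Red
  Eastvale at 30 (w=20) → Red
  Northgate at 47 (w=9) → Red
  Midtown at 69 (w=50) → Red
  Southcross at 83 (w=90) → Blue
Red captures 379; Blue captures 90.

379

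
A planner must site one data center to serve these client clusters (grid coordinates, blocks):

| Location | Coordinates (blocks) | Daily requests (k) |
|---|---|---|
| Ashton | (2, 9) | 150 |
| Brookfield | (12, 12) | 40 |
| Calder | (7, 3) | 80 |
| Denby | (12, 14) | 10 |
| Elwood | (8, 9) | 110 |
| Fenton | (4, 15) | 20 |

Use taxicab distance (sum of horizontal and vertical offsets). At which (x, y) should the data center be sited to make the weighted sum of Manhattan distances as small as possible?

Manhattan distance separates: Σwᵢ(|x−xᵢ|+|y−yᵢ|) = Σwᵢ|x−xᵢ| + Σwᵢ|y−yᵢ|, so x and y are optimised independently as 1-D weighted medians.
Total weight W = 410; half = 205.
x-coordinate, sorted with cumulative weight:
  x=2 (Ashton, w=150) cum 150
  x=4 (Fenton, w=20) cum 170
  x=7 (Calder, w=80) cum 250  ← median
  x=8 (Elwood, w=110) cum 360
  x=12 (Brookfield, w=40) cum 400
  x=12 (Denby, w=10) cum 410
⇒ x* = 7
y-coordinate, sorted with cumulative weight:
  y=3 (Calder, w=80) cum 80
  y=9 (Ashton, w=150) cum 230  ← median
  y=9 (Elwood, w=110) cum 340
  y=12 (Brookfield, w=40) cum 380
  y=14 (Denby, w=10) cum 390
  y=15 (Fenton, w=20) cum 410
⇒ y* = 9

(7, 9)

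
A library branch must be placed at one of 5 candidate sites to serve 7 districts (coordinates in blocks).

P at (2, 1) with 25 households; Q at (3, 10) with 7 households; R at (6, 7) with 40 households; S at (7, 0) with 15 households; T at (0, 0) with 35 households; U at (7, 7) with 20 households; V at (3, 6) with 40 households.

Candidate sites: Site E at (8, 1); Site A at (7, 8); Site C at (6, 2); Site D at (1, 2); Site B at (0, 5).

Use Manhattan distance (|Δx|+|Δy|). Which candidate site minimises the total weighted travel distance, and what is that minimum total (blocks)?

Total weighted distance at each candidate:
  Site E (8, 1): total = 1453
  Site A (7, 8): total = 1327
  Site C (6, 2): total = 1127
  Site D (1, 2): total = 1205
  Site B (0, 5): total = 1221
Minimum is at Site C with total 1127 blocks.

Site C, total 1127 blocks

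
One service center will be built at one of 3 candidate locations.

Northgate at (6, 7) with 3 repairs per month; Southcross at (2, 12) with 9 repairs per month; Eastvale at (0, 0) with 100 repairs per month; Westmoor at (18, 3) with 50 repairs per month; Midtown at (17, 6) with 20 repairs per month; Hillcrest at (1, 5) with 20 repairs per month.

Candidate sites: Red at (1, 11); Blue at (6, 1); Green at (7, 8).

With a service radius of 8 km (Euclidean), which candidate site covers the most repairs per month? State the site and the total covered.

Blue, covering 123

Coverage radius r = 8 km; a point is covered iff (Δx)²+(Δy)² ≤ 8² = 64.
  Red (1, 11): covers {Northgate, Southcross, Hillcrest} → 32
  Blue (6, 1): covers {Northgate, Eastvale, Hillcrest} → 123
  Green (7, 8): covers {Northgate, Southcross, Hillcrest} → 32
Maximum coverage at Blue: 123 repairs per month.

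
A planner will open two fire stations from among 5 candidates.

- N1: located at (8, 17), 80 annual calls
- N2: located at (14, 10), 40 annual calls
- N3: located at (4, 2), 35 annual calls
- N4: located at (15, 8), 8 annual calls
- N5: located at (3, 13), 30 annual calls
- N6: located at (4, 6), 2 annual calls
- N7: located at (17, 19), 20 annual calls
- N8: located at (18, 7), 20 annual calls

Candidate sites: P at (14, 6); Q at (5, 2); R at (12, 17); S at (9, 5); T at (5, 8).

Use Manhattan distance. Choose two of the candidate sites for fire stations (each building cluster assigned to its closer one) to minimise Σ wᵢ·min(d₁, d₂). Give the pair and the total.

Evaluate every pair (each demand assigned to the nearer of the two):
  {R, T}: total = 1641
  {P, R}: total = 1644
  {Q, R}: total = 1671
  {R, S}: total = 1794
  {P, T}: total = 2025
  {P, S}: total = 2356
  {P, Q}: total = 2399
  {Q, T}: total = 2471
  {S, T}: total = 2553
  {Q, S}: total = 2607
Best pair: {R, T} with total 1641.

{R, T}, total 1641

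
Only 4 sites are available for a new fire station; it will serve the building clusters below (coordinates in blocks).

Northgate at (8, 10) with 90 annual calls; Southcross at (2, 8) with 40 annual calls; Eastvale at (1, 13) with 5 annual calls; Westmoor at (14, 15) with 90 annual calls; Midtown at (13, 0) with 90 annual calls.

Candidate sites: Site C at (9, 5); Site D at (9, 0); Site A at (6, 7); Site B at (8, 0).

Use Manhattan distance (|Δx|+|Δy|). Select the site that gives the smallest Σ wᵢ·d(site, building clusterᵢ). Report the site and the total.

Site C, total 3180 blocks

Total weighted distance at each candidate:
  Site C (9, 5): total = 3180
  Site D (9, 0): total = 3855
  Site A (6, 7): total = 3405
  Site B (8, 0): total = 3900
Minimum is at Site C with total 3180 blocks.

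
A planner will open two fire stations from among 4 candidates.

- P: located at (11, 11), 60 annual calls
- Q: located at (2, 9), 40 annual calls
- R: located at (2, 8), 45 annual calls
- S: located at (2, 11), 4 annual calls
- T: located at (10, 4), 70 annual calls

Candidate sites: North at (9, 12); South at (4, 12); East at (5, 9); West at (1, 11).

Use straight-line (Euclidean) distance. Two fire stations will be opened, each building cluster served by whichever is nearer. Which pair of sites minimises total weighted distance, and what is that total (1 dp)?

Evaluate every pair (each demand assigned to the nearer of the two):
  {North, East}: total = 905.9
  {North, West}: total = 934.3
  {North, South}: total = 1052.9
  {East, West}: total = 1110.2
  {South, East}: total = 1145.7
  {South, West}: total = 1360.0
Best pair: {North, East} with total 905.9.

{North, East}, total 905.9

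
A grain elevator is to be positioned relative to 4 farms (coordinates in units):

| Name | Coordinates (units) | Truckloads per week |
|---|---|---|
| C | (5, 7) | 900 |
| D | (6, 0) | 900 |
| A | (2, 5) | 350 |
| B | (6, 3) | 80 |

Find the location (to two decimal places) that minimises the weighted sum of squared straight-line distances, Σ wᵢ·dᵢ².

The minimiser of Σwᵢ‖p−pᵢ‖² is the weighted centroid p* = (Σwᵢpᵢ)/(Σwᵢ).
Σwᵢ = 2230.
Σwᵢxᵢ = 900·5 + 900·6 + 350·2 + 80·6 = 11080.
Σwᵢyᵢ = 900·7 + 900·0 + 350·5 + 80·3 = 8290.
x* = 11080/2230 = 4.97, y* = 8290/2230 = 3.72.

(4.97, 3.72)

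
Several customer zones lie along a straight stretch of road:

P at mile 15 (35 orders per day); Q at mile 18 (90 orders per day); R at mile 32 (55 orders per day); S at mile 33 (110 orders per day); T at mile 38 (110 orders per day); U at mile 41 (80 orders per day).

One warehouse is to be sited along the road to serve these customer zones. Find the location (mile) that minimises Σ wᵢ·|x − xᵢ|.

x = 33

For a sum of weighted absolute distances on a line, the optimum is the weighted median (not the mean). Total weight W = 480; half-weight = 240.
Sort by position and accumulate weight:
  mile 15 (P, w=35) → cum 35
  mile 18 (Q, w=90) → cum 125
  mile 32 (R, w=55) → cum 180
  mile 33 (S, w=110) → cum 290  ≥ 240 → median here
  mile 38 (T, w=110) → cum 400
  mile 41 (U, w=80) → cum 480
Optimal location: mile 33.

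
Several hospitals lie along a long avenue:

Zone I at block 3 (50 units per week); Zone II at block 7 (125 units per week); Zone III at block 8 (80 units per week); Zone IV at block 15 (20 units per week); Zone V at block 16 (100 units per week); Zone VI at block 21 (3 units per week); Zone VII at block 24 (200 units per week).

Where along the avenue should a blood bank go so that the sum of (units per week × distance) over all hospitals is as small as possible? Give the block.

For a sum of weighted absolute distances on a line, the optimum is the weighted median (not the mean). Total weight W = 578; half-weight = 289.
Sort by position and accumulate weight:
  block 3 (Zone I, w=50) → cum 50
  block 7 (Zone II, w=125) → cum 175
  block 8 (Zone III, w=80) → cum 255
  block 15 (Zone IV, w=20) → cum 275
  block 16 (Zone V, w=100) → cum 375  ≥ 289 → median here
  block 21 (Zone VI, w=3) → cum 378
  block 24 (Zone VII, w=200) → cum 578
Optimal location: block 16.

x = 16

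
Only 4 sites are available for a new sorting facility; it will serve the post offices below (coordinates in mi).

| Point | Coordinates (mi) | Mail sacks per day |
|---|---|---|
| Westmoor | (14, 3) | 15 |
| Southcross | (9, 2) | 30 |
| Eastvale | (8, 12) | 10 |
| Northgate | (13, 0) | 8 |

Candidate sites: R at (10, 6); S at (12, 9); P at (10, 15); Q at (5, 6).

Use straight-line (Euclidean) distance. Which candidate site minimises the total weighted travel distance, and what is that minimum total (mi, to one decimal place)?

Total weighted distance at each candidate:
  R (10, 6): total = 315.6
  S (12, 9): total = 445.8
  P (10, 15): total = 739.3
  Q (5, 6): total = 459.1
Minimum is at R with total 315.6 mi.

R, total 315.6 mi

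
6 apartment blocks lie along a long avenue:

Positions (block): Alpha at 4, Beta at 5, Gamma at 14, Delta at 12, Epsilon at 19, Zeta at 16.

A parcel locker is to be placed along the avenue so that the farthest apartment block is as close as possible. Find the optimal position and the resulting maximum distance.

location 11.5, max distance 7.5

The 1-center on a line is the midpoint of the two extreme points: leftmost at 4, rightmost at 19.
Optimal location = (4 + 19)/2 = 11.5; maximum distance = (19 − 4)/2 = 7.5.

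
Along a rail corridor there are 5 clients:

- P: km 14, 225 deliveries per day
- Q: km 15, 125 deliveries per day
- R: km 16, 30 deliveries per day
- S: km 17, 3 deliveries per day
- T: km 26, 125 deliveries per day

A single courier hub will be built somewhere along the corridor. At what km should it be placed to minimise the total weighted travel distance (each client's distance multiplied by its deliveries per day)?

x = 15

For a sum of weighted absolute distances on a line, the optimum is the weighted median (not the mean). Total weight W = 508; half-weight = 254.
Sort by position and accumulate weight:
  km 14 (P, w=225) → cum 225
  km 15 (Q, w=125) → cum 350  ≥ 254 → median here
  km 16 (R, w=30) → cum 380
  km 17 (S, w=3) → cum 383
  km 26 (T, w=125) → cum 508
Optimal location: km 15.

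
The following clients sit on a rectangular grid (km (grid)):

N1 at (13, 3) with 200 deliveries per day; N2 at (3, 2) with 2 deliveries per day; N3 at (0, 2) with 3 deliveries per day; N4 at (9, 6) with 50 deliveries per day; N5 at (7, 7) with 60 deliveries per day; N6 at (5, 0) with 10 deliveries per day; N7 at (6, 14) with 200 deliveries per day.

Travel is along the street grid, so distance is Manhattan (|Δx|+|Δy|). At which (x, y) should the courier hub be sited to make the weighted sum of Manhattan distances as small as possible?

(7, 6)

Manhattan distance separates: Σwᵢ(|x−xᵢ|+|y−yᵢ|) = Σwᵢ|x−xᵢ| + Σwᵢ|y−yᵢ|, so x and y are optimised independently as 1-D weighted medians.
Total weight W = 525; half = 262.5.
x-coordinate, sorted with cumulative weight:
  x=0 (N3, w=3) cum 3
  x=3 (N2, w=2) cum 5
  x=5 (N6, w=10) cum 15
  x=6 (N7, w=200) cum 215
  x=7 (N5, w=60) cum 275  ← median
  x=9 (N4, w=50) cum 325
  x=13 (N1, w=200) cum 525
⇒ x* = 7
y-coordinate, sorted with cumulative weight:
  y=0 (N6, w=10) cum 10
  y=2 (N2, w=2) cum 12
  y=2 (N3, w=3) cum 15
  y=3 (N1, w=200) cum 215
  y=6 (N4, w=50) cum 265  ← median
  y=7 (N5, w=60) cum 325
  y=14 (N7, w=200) cum 525
⇒ y* = 6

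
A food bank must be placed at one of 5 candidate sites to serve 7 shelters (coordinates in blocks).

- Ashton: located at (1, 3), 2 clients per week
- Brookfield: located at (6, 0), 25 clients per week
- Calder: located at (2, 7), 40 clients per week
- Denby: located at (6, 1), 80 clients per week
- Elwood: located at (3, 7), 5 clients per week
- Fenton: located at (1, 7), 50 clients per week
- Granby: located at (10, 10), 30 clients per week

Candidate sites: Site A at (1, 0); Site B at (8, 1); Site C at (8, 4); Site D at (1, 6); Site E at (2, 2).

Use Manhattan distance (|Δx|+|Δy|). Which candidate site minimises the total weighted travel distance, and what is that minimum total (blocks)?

Total weighted distance at each candidate:
  Site A (1, 0): total = 1896
  Site B (8, 1): total = 1768
  Site C (8, 4): total = 1706
  Site D (1, 6): total = 1616
  Site E (2, 2): total = 1564
Minimum is at Site E with total 1564 blocks.

Site E, total 1564 blocks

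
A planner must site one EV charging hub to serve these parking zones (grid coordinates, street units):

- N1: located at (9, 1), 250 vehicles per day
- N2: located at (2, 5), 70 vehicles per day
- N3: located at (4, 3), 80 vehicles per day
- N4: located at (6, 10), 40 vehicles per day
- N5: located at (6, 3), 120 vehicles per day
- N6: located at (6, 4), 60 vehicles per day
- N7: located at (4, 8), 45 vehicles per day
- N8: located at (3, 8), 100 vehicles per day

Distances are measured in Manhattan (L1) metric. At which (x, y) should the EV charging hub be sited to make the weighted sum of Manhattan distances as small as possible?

(6, 3)

Manhattan distance separates: Σwᵢ(|x−xᵢ|+|y−yᵢ|) = Σwᵢ|x−xᵢ| + Σwᵢ|y−yᵢ|, so x and y are optimised independently as 1-D weighted medians.
Total weight W = 765; half = 382.5.
x-coordinate, sorted with cumulative weight:
  x=2 (N2, w=70) cum 70
  x=3 (N8, w=100) cum 170
  x=4 (N3, w=80) cum 250
  x=4 (N7, w=45) cum 295
  x=6 (N4, w=40) cum 335
  x=6 (N5, w=120) cum 455  ← median
  x=6 (N6, w=60) cum 515
  x=9 (N1, w=250) cum 765
⇒ x* = 6
y-coordinate, sorted with cumulative weight:
  y=1 (N1, w=250) cum 250
  y=3 (N3, w=80) cum 330
  y=3 (N5, w=120) cum 450  ← median
  y=4 (N6, w=60) cum 510
  y=5 (N2, w=70) cum 580
  y=8 (N7, w=45) cum 625
  y=8 (N8, w=100) cum 725
  y=10 (N4, w=40) cum 765
⇒ y* = 3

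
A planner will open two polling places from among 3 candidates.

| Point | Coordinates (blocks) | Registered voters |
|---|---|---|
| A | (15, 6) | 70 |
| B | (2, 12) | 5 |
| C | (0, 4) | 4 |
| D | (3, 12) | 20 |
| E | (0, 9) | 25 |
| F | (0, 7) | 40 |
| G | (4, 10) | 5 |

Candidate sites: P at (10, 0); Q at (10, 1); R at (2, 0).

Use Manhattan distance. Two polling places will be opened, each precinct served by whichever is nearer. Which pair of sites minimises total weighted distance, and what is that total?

Evaluate every pair (each demand assigned to the nearer of the two):
  {Q, R}: total = 1739
  {P, R}: total = 1809
  {P, Q}: total = 2372
Best pair: {Q, R} with total 1739.

{Q, R}, total 1739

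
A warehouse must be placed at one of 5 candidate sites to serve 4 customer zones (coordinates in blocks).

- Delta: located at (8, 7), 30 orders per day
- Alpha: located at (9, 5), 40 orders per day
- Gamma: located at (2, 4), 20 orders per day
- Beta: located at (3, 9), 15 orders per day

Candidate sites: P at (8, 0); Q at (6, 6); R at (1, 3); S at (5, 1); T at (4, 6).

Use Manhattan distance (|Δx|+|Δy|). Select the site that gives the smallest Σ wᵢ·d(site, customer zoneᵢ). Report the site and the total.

Q, total 460 blocks

Total weighted distance at each candidate:
  P (8, 0): total = 860
  Q (6, 6): total = 460
  R (1, 3): total = 890
  S (5, 1): total = 860
  T (4, 6): total = 530
Minimum is at Q with total 460 blocks.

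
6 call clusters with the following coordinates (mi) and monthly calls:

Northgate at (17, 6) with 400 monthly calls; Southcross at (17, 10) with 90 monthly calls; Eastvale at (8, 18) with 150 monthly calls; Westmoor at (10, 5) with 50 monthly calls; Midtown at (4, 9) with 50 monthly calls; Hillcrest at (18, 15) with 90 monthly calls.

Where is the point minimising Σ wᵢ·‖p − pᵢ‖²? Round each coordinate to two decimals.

The minimiser of Σwᵢ‖p−pᵢ‖² is the weighted centroid p* = (Σwᵢpᵢ)/(Σwᵢ).
Σwᵢ = 830.
Σwᵢxᵢ = 400·17 + 90·17 + 150·8 + 50·10 + 50·4 + 90·18 = 11850.
Σwᵢyᵢ = 400·6 + 90·10 + 150·18 + 50·5 + 50·9 + 90·15 = 8050.
x* = 11850/830 = 14.28, y* = 8050/830 = 9.70.

(14.28, 9.70)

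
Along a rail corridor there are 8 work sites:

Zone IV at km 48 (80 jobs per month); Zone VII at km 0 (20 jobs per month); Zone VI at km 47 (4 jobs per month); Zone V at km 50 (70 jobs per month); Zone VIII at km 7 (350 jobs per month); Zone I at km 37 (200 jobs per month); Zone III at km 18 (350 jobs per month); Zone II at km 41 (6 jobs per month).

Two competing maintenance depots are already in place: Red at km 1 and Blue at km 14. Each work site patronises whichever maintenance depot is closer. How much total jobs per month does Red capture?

370

The indifferent point is the midpoint (1+14)/2 = 7.5; work sites left of it (closer to Red at 1) go to Red, those right go to Blue.
  Zone VII at 0 (w=20) → Red
  Zone VIII at 7 (w=350) → Red
  Zone III at 18 (w=350) → Blue
  Zone I at 37 (w=200) → Blue
  Zone II at 41 (w=6) → Blue
  Zone VI at 47 (w=4) → Blue
  Zone IV at 48 (w=80) → Blue
  Zone V at 50 (w=70) → Blue
Red captures 370; Blue captures 710.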